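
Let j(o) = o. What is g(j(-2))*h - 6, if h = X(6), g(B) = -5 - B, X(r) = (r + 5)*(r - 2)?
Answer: -138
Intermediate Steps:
X(r) = (-2 + r)*(5 + r) (X(r) = (5 + r)*(-2 + r) = (-2 + r)*(5 + r))
h = 44 (h = -10 + 6² + 3*6 = -10 + 36 + 18 = 44)
g(j(-2))*h - 6 = (-5 - 1*(-2))*44 - 6 = (-5 + 2)*44 - 6 = -3*44 - 6 = -132 - 6 = -138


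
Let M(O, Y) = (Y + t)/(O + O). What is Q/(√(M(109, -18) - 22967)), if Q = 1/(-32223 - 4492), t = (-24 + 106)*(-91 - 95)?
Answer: I*√273703142/92192760170 ≈ 1.7945e-7*I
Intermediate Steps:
t = -15252 (t = 82*(-186) = -15252)
M(O, Y) = (-15252 + Y)/(2*O) (M(O, Y) = (Y - 15252)/(O + O) = (-15252 + Y)/((2*O)) = (-15252 + Y)*(1/(2*O)) = (-15252 + Y)/(2*O))
Q = -1/36715 (Q = 1/(-36715) = -1/36715 ≈ -2.7237e-5)
Q/(√(M(109, -18) - 22967)) = -1/(36715*√((½)*(-15252 - 18)/109 - 22967)) = -1/(36715*√((½)*(1/109)*(-15270) - 22967)) = -1/(36715*√(-7635/109 - 22967)) = -(-I*√273703142/2511038)/36715 = -(-1)*I*√273703142/92192760170 = I*√273703142/92192760170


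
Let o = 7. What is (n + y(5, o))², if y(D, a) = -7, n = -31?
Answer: 1444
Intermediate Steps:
(n + y(5, o))² = (-31 - 7)² = (-38)² = 1444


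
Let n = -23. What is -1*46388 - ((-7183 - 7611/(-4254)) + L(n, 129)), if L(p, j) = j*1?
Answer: -55778149/1418 ≈ -39336.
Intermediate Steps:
L(p, j) = j
-1*46388 - ((-7183 - 7611/(-4254)) + L(n, 129)) = -1*46388 - ((-7183 - 7611/(-4254)) + 129) = -46388 - ((-7183 - 7611*(-1)/4254) + 129) = -46388 - ((-7183 - 1*(-2537/1418)) + 129) = -46388 - ((-7183 + 2537/1418) + 129) = -46388 - (-10182957/1418 + 129) = -46388 - 1*(-10000035/1418) = -46388 + 10000035/1418 = -55778149/1418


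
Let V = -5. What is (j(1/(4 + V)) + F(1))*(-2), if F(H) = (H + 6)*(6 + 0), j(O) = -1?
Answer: -82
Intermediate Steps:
F(H) = 36 + 6*H (F(H) = (6 + H)*6 = 36 + 6*H)
(j(1/(4 + V)) + F(1))*(-2) = (-1 + (36 + 6*1))*(-2) = (-1 + (36 + 6))*(-2) = (-1 + 42)*(-2) = 41*(-2) = -82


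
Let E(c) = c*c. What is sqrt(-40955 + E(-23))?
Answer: I*sqrt(40426) ≈ 201.06*I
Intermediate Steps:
E(c) = c**2
sqrt(-40955 + E(-23)) = sqrt(-40955 + (-23)**2) = sqrt(-40955 + 529) = sqrt(-40426) = I*sqrt(40426)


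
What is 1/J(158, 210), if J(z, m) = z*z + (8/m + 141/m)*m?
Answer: 1/25113 ≈ 3.9820e-5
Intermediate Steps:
J(z, m) = 149 + z² (J(z, m) = z² + (149/m)*m = z² + 149 = 149 + z²)
1/J(158, 210) = 1/(149 + 158²) = 1/(149 + 24964) = 1/25113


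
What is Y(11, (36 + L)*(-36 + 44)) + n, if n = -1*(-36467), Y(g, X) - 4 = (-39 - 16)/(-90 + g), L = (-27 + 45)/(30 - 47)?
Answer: 2881264/79 ≈ 36472.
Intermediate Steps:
L = -18/17 (L = 18/(-17) = 18*(-1/17) = -18/17 ≈ -1.0588)
Y(g, X) = 4 - 55/(-90 + g) (Y(g, X) = 4 + (-39 - 16)/(-90 + g) = 4 - 55/(-90 + g))
n = 36467
Y(11, (36 + L)*(-36 + 44)) + n = (-415 + 4*11)/(-90 + 11) + 36467 = (-415 + 44)/(-79) + 36467 = -1/79*(-371) + 36467 = 371/79 + 36467 = 2881264/79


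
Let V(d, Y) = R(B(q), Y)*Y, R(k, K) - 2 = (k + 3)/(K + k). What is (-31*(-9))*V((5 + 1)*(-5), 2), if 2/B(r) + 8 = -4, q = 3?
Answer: 21762/11 ≈ 1978.4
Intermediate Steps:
B(r) = -1/6 (B(r) = 2/(-8 - 4) = 2/(-12) = 2*(-1/12) = -1/6)
R(k, K) = 2 + (3 + k)/(K + k) (R(k, K) = 2 + (k + 3)/(K + k) = 2 + (3 + k)/(K + k))
V(d, Y) = Y*(5/2 + 2*Y)/(-1/6 + Y) (V(d, Y) = ((3 + 2*Y + 3*(-1/6))/(Y - 1/6))*Y = ((3 + 2*Y - 1/2)/(-1/6 + Y))*Y = ((5/2 + 2*Y)/(-1/6 + Y))*Y = Y*(5/2 + 2*Y)/(-1/6 + Y))
(-31*(-9))*V((5 + 1)*(-5), 2) = (-31*(-9))*(3*2*(5 + 4*2)/(-1 + 6*2)) = 279*(3*2*(5 + 8)/(-1 + 12)) = 279*(3*2*13/11) = 279*(3*2*(1/11)*13) = 279*(78/11) = 21762/11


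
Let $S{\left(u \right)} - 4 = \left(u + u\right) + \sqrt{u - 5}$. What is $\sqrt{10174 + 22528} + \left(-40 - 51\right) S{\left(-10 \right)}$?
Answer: $1456 + \sqrt{32702} - 91 i \sqrt{15} \approx 1636.8 - 352.44 i$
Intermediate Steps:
$S{\left(u \right)} = 4 + \sqrt{-5 + u} + 2 u$ ($S{\left(u \right)} = 4 + \left(\left(u + u\right) + \sqrt{u - 5}\right) = 4 + \left(2 u + \sqrt{-5 + u}\right) = 4 + \left(\sqrt{-5 + u} + 2 u\right) = 4 + \sqrt{-5 + u} + 2 u$)
$\sqrt{10174 + 22528} + \left(-40 - 51\right) S{\left(-10 \right)} = \sqrt{10174 + 22528} + \left(-40 - 51\right) \left(4 + \sqrt{-5 - 10} + 2 \left(-10\right)\right) = \sqrt{32702} - 91 \left(4 + \sqrt{-15} - 20\right) = \sqrt{32702} - 91 \left(4 + i \sqrt{15} - 20\right) = \sqrt{32702} - 91 \left(-16 + i \sqrt{15}\right) = \sqrt{32702} + \left(1456 - 91 i \sqrt{15}\right) = 1456 + \sqrt{32702} - 91 i \sqrt{15}$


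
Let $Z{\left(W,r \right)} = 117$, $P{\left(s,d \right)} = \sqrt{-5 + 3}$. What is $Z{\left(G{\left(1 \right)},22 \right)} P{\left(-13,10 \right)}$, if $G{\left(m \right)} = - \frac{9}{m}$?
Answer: $117 i \sqrt{2} \approx 165.46 i$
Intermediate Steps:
$P{\left(s,d \right)} = i \sqrt{2}$ ($P{\left(s,d \right)} = \sqrt{-2} = i \sqrt{2}$)
$Z{\left(G{\left(1 \right)},22 \right)} P{\left(-13,10 \right)} = 117 i \sqrt{2}$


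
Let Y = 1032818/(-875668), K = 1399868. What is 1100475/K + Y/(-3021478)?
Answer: 5352299564985271/6808431965247713 ≈ 0.78613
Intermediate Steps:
Y = -516409/437834 (Y = 1032818*(-1/875668) = -516409/437834 ≈ -1.1795)
1100475/K + Y/(-3021478) = 1100475/1399868 - 516409/437834/(-3021478) = 1100475*(1/1399868) - 516409/437834*(-1/3021478) = 1100475/1399868 + 30377/77817988156 = 5352299564985271/6808431965247713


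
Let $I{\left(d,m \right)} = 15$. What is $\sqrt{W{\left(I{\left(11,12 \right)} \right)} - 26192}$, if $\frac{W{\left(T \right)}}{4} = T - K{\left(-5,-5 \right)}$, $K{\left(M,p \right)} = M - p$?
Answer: $2 i \sqrt{6533} \approx 161.65 i$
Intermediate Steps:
$W{\left(T \right)} = 4 T$ ($W{\left(T \right)} = 4 \left(T - \left(-5 - -5\right)\right) = 4 \left(T - \left(-5 + 5\right)\right) = 4 \left(T - 0\right) = 4 \left(T + 0\right) = 4 T$)
$\sqrt{W{\left(I{\left(11,12 \right)} \right)} - 26192} = \sqrt{4 \cdot 15 - 26192} = \sqrt{60 - 26192} = \sqrt{-26132} = 2 i \sqrt{6533}$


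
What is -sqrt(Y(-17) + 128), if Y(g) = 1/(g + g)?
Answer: -sqrt(147934)/34 ≈ -11.312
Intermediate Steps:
Y(g) = 1/(2*g)
-sqrt(Y(-17) + 128) = -sqrt((1/2)/(-17) + 128) = -sqrt((1/2)*(-1/17) + 128) = -sqrt(-1/34 + 128) = -sqrt(4351/34) = -sqrt(147934)/34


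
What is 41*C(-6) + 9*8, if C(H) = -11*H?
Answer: 2778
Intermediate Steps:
41*C(-6) + 9*8 = 41*(-11*(-6)) + 9*8 = 41*66 + 72 = 2706 + 72 = 2778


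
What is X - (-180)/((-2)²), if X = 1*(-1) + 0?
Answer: 44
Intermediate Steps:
X = -1 (X = -1 + 0 = -1)
X - (-180)/((-2)²) = -1 - (-180)/((-2)²) = -1 - (-180)/4 = -1 - 15*(-3) = -1 + 45 = 44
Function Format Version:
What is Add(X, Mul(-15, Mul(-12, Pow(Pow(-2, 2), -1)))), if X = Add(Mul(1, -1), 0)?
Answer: 44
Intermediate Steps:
X = -1 (X = Add(-1, 0) = -1)
Add(X, Mul(-15, Mul(-12, Pow(Pow(-2, 2), -1)))) = Add(-1, Mul(-15, Mul(-12, Pow(Pow(-2, 2), -1)))) = Add(-1, Mul(-15, Mul(-12, Pow(4, -1)))) = Add(-1, Mul(-15, Mul(-12, Rational(1, 4)))) = Add(-1, Mul(-15, -3)) = Add(-1, 45) = 44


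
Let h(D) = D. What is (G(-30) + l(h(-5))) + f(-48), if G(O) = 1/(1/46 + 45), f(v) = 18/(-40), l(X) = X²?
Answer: 1017781/41420 ≈ 24.572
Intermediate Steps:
f(v) = -9/20 (f(v) = 18*(-1/40) = -9/20)
G(O) = 46/2071 (G(O) = 1/(1/46 + 45) = 1/(2071/46) = 46/2071)
(G(-30) + l(h(-5))) + f(-48) = (46/2071 + (-5)²) - 9/20 = (46/2071 + 25) - 9/20 = 51821/2071 - 9/20 = 1017781/41420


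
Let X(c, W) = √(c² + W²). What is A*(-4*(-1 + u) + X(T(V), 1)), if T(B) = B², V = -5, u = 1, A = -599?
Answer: -599*√626 ≈ -14987.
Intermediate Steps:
X(c, W) = √(W² + c²)
A*(-4*(-1 + u) + X(T(V), 1)) = -599*(-4*(-1 + 1) + √(1² + ((-5)²)²)) = -599*(-4*0 + √(1 + 25²)) = -599*(0 + √(1 + 625)) = -599*(0 + √626) = -599*√626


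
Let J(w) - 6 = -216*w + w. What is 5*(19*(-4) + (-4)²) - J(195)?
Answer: 41619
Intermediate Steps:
J(w) = 6 - 215*w (J(w) = 6 + (-216*w + w) = 6 - 215*w)
5*(19*(-4) + (-4)²) - J(195) = 5*(19*(-4) + (-4)²) - (6 - 215*195) = 5*(-76 + 16) - (6 - 41925) = 5*(-60) - 1*(-41919) = -300 + 41919 = 41619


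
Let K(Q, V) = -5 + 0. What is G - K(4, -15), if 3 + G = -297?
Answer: -295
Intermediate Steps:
G = -300 (G = -3 - 297 = -300)
K(Q, V) = -5
G - K(4, -15) = -300 - 1*(-5) = -300 + 5 = -295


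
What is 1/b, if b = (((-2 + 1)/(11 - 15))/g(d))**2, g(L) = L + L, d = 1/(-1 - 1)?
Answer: 16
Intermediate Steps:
d = -1/2 (d = 1/(-2) = -1/2 ≈ -0.50000)
g(L) = 2*L
b = 1/16 (b = (((-2 + 1)/(11 - 15))/((2*(-1/2))))**2 = (-1/(-4)/(-1))**2 = (-1*(-1/4)*(-1))**2 = ((1/4)*(-1))**2 = (-1/4)**2 = 1/16 ≈ 0.062500)
1/b = 1/(1/16) = 16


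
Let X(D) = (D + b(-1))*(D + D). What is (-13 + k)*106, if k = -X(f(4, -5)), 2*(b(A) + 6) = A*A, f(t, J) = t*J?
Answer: -109498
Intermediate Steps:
f(t, J) = J*t
b(A) = -6 + A²/2 (b(A) = -6 + (A*A)/2 = -6 + A²/2)
X(D) = 2*D*(-11/2 + D) (X(D) = (D + (-6 + (½)*(-1)²))*(D + D) = (D + (-6 + (½)*1))*(2*D) = (D + (-6 + ½))*(2*D) = (D - 11/2)*(2*D) = (-11/2 + D)*(2*D) = 2*D*(-11/2 + D))
k = -1020 (k = -(-5*4)*(-11 + 2*(-5*4)) = -(-20)*(-11 + 2*(-20)) = -(-20)*(-11 - 40) = -(-20)*(-51) = -1*1020 = -1020)
(-13 + k)*106 = (-13 - 1020)*106 = -1033*106 = -109498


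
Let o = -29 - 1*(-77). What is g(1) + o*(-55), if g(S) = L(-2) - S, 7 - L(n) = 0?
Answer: -2634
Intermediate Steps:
L(n) = 7 (L(n) = 7 - 1*0 = 7 + 0 = 7)
o = 48 (o = -29 + 77 = 48)
g(S) = 7 - S
g(1) + o*(-55) = (7 - 1*1) + 48*(-55) = (7 - 1) - 2640 = 6 - 2640 = -2634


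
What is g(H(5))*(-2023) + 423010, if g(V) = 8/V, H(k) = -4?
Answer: 427056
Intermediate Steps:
g(H(5))*(-2023) + 423010 = (8/(-4))*(-2023) + 423010 = (8*(-1/4))*(-2023) + 423010 = -2*(-2023) + 423010 = 4046 + 423010 = 427056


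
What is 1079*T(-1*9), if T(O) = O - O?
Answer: 0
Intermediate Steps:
T(O) = 0
1079*T(-1*9) = 1079*0 = 0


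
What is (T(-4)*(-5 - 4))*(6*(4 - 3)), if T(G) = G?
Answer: 216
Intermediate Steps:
(T(-4)*(-5 - 4))*(6*(4 - 3)) = (-4*(-5 - 4))*(6*(4 - 3)) = (-4*(-9))*(6*1) = 36*6 = 216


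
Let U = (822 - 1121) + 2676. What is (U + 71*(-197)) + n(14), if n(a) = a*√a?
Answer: -11610 + 14*√14 ≈ -11558.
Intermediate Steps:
n(a) = a^(3/2)
U = 2377 (U = -299 + 2676 = 2377)
(U + 71*(-197)) + n(14) = (2377 + 71*(-197)) + 14^(3/2) = (2377 - 13987) + 14*√14 = -11610 + 14*√14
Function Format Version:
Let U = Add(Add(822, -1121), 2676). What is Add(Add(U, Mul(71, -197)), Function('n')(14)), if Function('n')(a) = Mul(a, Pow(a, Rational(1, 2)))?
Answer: Add(-11610, Mul(14, Pow(14, Rational(1, 2)))) ≈ -11558.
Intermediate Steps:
Function('n')(a) = Pow(a, Rational(3, 2))
U = 2377 (U = Add(-299, 2676) = 2377)
Add(Add(U, Mul(71, -197)), Function('n')(14)) = Add(Add(2377, Mul(71, -197)), Pow(14, Rational(3, 2))) = Add(Add(2377, -13987), Mul(14, Pow(14, Rational(1, 2)))) = Add(-11610, Mul(14, Pow(14, Rational(1, 2))))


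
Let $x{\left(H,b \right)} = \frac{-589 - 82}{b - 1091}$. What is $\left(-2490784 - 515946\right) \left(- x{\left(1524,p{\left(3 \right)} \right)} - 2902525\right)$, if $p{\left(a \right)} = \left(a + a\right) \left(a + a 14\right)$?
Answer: $\frac{7164958500974080}{821} \approx 8.7271 \cdot 10^{12}$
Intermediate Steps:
$p{\left(a \right)} = 30 a^{2}$ ($p{\left(a \right)} = 2 a \left(a + 14 a\right) = 2 a 15 a = 30 a^{2}$)
$x{\left(H,b \right)} = - \frac{671}{-1091 + b}$
$\left(-2490784 - 515946\right) \left(- x{\left(1524,p{\left(3 \right)} \right)} - 2902525\right) = \left(-2490784 - 515946\right) \left(- \frac{-671}{-1091 + 30 \cdot 3^{2}} - 2902525\right) = - 3006730 \left(- \frac{-671}{-1091 + 30 \cdot 9} - 2902525\right) = - 3006730 \left(- \frac{-671}{-1091 + 270} - 2902525\right) = - 3006730 \left(- \frac{-671}{-821} - 2902525\right) = - 3006730 \left(- \frac{\left(-671\right) \left(-1\right)}{821} - 2902525\right) = - 3006730 \left(\left(-1\right) \frac{671}{821} - 2902525\right) = - 3006730 \left(- \frac{671}{821} - 2902525\right) = \left(-3006730\right) \left(- \frac{2382973696}{821}\right) = \frac{7164958500974080}{821}$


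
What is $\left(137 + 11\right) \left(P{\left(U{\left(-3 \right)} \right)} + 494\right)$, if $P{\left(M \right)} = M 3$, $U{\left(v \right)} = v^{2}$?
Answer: $77108$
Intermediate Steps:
$P{\left(M \right)} = 3 M$
$\left(137 + 11\right) \left(P{\left(U{\left(-3 \right)} \right)} + 494\right) = \left(137 + 11\right) \left(3 \left(-3\right)^{2} + 494\right) = 148 \left(3 \cdot 9 + 494\right) = 148 \left(27 + 494\right) = 148 \cdot 521 = 77108$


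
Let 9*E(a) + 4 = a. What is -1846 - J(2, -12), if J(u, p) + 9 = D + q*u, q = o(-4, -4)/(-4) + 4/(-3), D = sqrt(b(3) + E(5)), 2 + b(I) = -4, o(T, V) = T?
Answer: -5509/3 - I*sqrt(53)/3 ≈ -1836.3 - 2.4267*I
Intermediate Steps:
E(a) = -4/9 + a/9
b(I) = -6 (b(I) = -2 - 4 = -6)
D = I*sqrt(53)/3 (D = sqrt(-6 + (-4/9 + (1/9)*5)) = sqrt(-6 + (-4/9 + 5/9)) = sqrt(-6 + 1/9) = sqrt(-53/9) = I*sqrt(53)/3 ≈ 2.4267*I)
q = -1/3 (q = -4/(-4) + 4/(-3) = -4*(-1/4) + 4*(-1/3) = 1 - 4/3 = -1/3 ≈ -0.33333)
J(u, p) = -9 - u/3 + I*sqrt(53)/3 (J(u, p) = -9 + (I*sqrt(53)/3 - u/3) = -9 + (-u/3 + I*sqrt(53)/3) = -9 - u/3 + I*sqrt(53)/3)
-1846 - J(2, -12) = -1846 - (-9 - 1/3*2 + I*sqrt(53)/3) = -1846 - (-9 - 2/3 + I*sqrt(53)/3) = -1846 - (-29/3 + I*sqrt(53)/3) = -1846 + (29/3 - I*sqrt(53)/3) = -5509/3 - I*sqrt(53)/3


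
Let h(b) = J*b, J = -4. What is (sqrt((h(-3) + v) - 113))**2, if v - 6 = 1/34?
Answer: -3229/34 ≈ -94.971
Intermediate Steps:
h(b) = -4*b
v = 205/34 (v = 6 + 1/34 = 205/34 ≈ 6.0294)
(sqrt((h(-3) + v) - 113))**2 = (sqrt((-4*(-3) + 205/34) - 113))**2 = (sqrt((12 + 205/34) - 113))**2 = (sqrt(613/34 - 113))**2 = (sqrt(-3229/34))**2 = (I*sqrt(109786)/34)**2 = -3229/34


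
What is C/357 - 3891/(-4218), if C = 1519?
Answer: 371249/71706 ≈ 5.1774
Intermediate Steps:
C/357 - 3891/(-4218) = 1519/357 - 3891/(-4218) = 1519*(1/357) - 3891*(-1/4218) = 217/51 + 1297/1406 = 371249/71706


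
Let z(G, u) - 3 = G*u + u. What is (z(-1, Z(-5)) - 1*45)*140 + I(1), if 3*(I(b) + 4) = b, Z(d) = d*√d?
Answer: -17651/3 ≈ -5883.7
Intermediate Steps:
Z(d) = d^(3/2)
z(G, u) = 3 + u + G*u (z(G, u) = 3 + (G*u + u) = 3 + (u + G*u) = 3 + u + G*u)
I(b) = -4 + b/3
(z(-1, Z(-5)) - 1*45)*140 + I(1) = ((3 + (-5)^(3/2) - (-5)^(3/2)) - 1*45)*140 + (-4 + (⅓)*1) = ((3 - 5*I*√5 - (-5)*I*√5) - 45)*140 + (-4 + ⅓) = ((3 - 5*I*√5 + 5*I*√5) - 45)*140 - 11/3 = (3 - 45)*140 - 11/3 = -42*140 - 11/3 = -5880 - 11/3 = -17651/3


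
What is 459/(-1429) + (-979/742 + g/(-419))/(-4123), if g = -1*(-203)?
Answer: -587559674603/1831738576766 ≈ -0.32077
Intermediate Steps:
g = 203
459/(-1429) + (-979/742 + g/(-419))/(-4123) = 459/(-1429) + (-979/742 + 203/(-419))/(-4123) = 459*(-1/1429) + (-979*1/742 + 203*(-1/419))*(-1/4123) = -459/1429 + (-979/742 - 203/419)*(-1/4123) = -459/1429 - 560827/310898*(-1/4123) = -459/1429 + 560827/1281832454 = -587559674603/1831738576766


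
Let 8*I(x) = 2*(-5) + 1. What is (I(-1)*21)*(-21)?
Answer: 3969/8 ≈ 496.13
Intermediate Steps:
I(x) = -9/8 (I(x) = (2*(-5) + 1)/8 = (-10 + 1)/8 = (⅛)*(-9) = -9/8)
(I(-1)*21)*(-21) = -9/8*21*(-21) = -189/8*(-21) = 3969/8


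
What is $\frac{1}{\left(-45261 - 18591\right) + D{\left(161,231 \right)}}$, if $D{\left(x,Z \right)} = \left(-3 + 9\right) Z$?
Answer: $- \frac{1}{62466} \approx -1.6009 \cdot 10^{-5}$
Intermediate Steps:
$D{\left(x,Z \right)} = 6 Z$
$\frac{1}{\left(-45261 - 18591\right) + D{\left(161,231 \right)}} = \frac{1}{\left(-45261 - 18591\right) + 6 \cdot 231} = \frac{1}{-63852 + 1386} = \frac{1}{-62466} = - \frac{1}{62466}$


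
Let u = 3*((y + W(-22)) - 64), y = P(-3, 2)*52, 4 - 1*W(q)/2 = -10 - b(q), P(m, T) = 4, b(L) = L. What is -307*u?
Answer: -117888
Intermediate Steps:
W(q) = 28 + 2*q (W(q) = 8 - 2*(-10 - q) = 8 + (20 + 2*q) = 28 + 2*q)
y = 208 (y = 4*52 = 208)
u = 384 (u = 3*((208 + (28 + 2*(-22))) - 64) = 3*((208 + (28 - 44)) - 64) = 3*((208 - 16) - 64) = 3*(192 - 64) = 3*128 = 384)
-307*u = -307*384 = -117888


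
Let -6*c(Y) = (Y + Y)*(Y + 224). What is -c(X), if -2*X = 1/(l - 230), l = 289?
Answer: -26431/41772 ≈ -0.63274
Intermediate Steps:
X = -1/118 (X = -1/(2*(289 - 230)) = -1/2/59 = -1/2*1/59 = -1/118 ≈ -0.0084746)
c(Y) = -Y*(224 + Y)/3 (c(Y) = -(Y + Y)*(Y + 224)/6 = -2*Y*(224 + Y)/6 = -Y*(224 + Y)/3)
-c(X) = -(-1)*(-1)*(224 - 1/118)/(3*118) = -(-1)*(-1)*26431/(3*118*118) = -1*26431/41772 = -26431/41772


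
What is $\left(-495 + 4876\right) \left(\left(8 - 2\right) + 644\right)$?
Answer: $2847650$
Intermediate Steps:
$\left(-495 + 4876\right) \left(\left(8 - 2\right) + 644\right) = 4381 \left(6 + 644\right) = 4381 \cdot 650 = 2847650$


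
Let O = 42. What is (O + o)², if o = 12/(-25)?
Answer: 1077444/625 ≈ 1723.9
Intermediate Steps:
o = -12/25 (o = 12*(-1/25) = -12/25 ≈ -0.48000)
(O + o)² = (42 - 12/25)² = (1038/25)² = 1077444/625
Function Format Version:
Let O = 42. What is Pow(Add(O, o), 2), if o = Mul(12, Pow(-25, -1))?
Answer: Rational(1077444, 625) ≈ 1723.9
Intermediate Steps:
o = Rational(-12, 25) (o = Mul(12, Rational(-1, 25)) = Rational(-12, 25) ≈ -0.48000)
Pow(Add(O, o), 2) = Pow(Add(42, Rational(-12, 25)), 2) = Pow(Rational(1038, 25), 2) = Rational(1077444, 625)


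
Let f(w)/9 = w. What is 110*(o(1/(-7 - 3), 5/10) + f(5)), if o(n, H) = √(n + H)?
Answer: 4950 + 22*√10 ≈ 5019.6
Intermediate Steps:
f(w) = 9*w
o(n, H) = √(H + n)
110*(o(1/(-7 - 3), 5/10) + f(5)) = 110*(√(5/10 + 1/(-7 - 3)) + 9*5) = 110*(√(5*(⅒) + 1/(-10)) + 45) = 110*(√(½ - ⅒) + 45) = 110*(√(⅖) + 45) = 110*(√10/5 + 45) = 110*(45 + √10/5) = 4950 + 22*√10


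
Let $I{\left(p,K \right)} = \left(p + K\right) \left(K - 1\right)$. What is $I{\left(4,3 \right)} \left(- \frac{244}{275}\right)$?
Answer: $- \frac{3416}{275} \approx -12.422$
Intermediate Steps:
$I{\left(p,K \right)} = \left(-1 + K\right) \left(K + p\right)$ ($I{\left(p,K \right)} = \left(K + p\right) \left(-1 + K\right) = \left(-1 + K\right) \left(K + p\right)$)
$I{\left(4,3 \right)} \left(- \frac{244}{275}\right) = \left(3^{2} - 3 - 4 + 3 \cdot 4\right) \left(- \frac{244}{275}\right) = \left(9 - 3 - 4 + 12\right) \left(\left(-244\right) \frac{1}{275}\right) = 14 \left(- \frac{244}{275}\right) = - \frac{3416}{275}$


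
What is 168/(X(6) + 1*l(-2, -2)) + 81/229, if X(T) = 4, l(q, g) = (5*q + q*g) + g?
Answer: -9537/229 ≈ -41.646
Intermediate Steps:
l(q, g) = g + 5*q + g*q (l(q, g) = (5*q + g*q) + g = g + 5*q + g*q)
168/(X(6) + 1*l(-2, -2)) + 81/229 = 168/(4 + 1*(-2 + 5*(-2) - 2*(-2))) + 81/229 = 168/(4 + 1*(-2 - 10 + 4)) + 81*(1/229) = 168/(4 + 1*(-8)) + 81/229 = 168/(4 - 8) + 81/229 = 168/(-4) + 81/229 = 168*(-1/4) + 81/229 = -42 + 81/229 = -9537/229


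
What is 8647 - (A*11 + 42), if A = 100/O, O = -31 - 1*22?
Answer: 457165/53 ≈ 8625.8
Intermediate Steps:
O = -53 (O = -31 - 22 = -53)
A = -100/53 (A = 100/(-53) = 100*(-1/53) = -100/53 ≈ -1.8868)
8647 - (A*11 + 42) = 8647 - (-100/53*11 + 42) = 8647 - (-1100/53 + 42) = 8647 - 1*1126/53 = 8647 - 1126/53 = 457165/53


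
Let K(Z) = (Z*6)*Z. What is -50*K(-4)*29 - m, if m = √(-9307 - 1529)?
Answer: -139200 - 6*I*√301 ≈ -1.392e+5 - 104.1*I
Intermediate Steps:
K(Z) = 6*Z² (K(Z) = (6*Z)*Z = 6*Z²)
m = 6*I*√301 (m = √(-10836) = 6*I*√301 ≈ 104.1*I)
-50*K(-4)*29 - m = -50*6*(-4)²*29 - 6*I*√301 = -50*6*16*29 - 6*I*√301 = -50*96*29 - 6*I*√301 = -25*192*29 - 6*I*√301 = -4800*29 - 6*I*√301 = -139200 - 6*I*√301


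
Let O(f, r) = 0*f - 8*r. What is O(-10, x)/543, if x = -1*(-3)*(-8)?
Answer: 64/181 ≈ 0.35359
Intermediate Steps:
x = -24 (x = 3*(-8) = -24)
O(f, r) = -8*r (O(f, r) = 0 - 8*r = -8*r)
O(-10, x)/543 = -8*(-24)/543 = 192*(1/543) = 64/181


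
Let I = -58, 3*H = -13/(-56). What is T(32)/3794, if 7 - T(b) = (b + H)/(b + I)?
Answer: 35965/16572192 ≈ 0.0021702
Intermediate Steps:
H = 13/168 (H = (-13/(-56))/3 = (-13*(-1/56))/3 = (⅓)*(13/56) = 13/168 ≈ 0.077381)
T(b) = 7 - (13/168 + b)/(-58 + b) (T(b) = 7 - (b + 13/168)/(b - 58) = 7 - (13/168 + b)/(-58 + b))
T(32)/3794 = ((-68221 + 1008*32)/(168*(-58 + 32)))/3794 = ((1/168)*(-68221 + 32256)/(-26))*(1/3794) = ((1/168)*(-1/26)*(-35965))*(1/3794) = (35965/4368)*(1/3794) = 35965/16572192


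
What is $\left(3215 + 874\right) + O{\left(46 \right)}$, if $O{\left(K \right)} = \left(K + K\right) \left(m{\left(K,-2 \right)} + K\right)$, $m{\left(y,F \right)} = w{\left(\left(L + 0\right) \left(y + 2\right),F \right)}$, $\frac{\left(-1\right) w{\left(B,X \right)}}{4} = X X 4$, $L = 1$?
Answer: $2433$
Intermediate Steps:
$w{\left(B,X \right)} = - 16 X^{2}$ ($w{\left(B,X \right)} = - 4 X X 4 = - 4 X^{2} \cdot 4 = - 4 \cdot 4 X^{2} = - 16 X^{2}$)
$m{\left(y,F \right)} = - 16 F^{2}$
$O{\left(K \right)} = 2 K \left(-64 + K\right)$ ($O{\left(K \right)} = \left(K + K\right) \left(- 16 \left(-2\right)^{2} + K\right) = 2 K \left(\left(-16\right) 4 + K\right) = 2 K \left(-64 + K\right)$)
$\left(3215 + 874\right) + O{\left(46 \right)} = \left(3215 + 874\right) + 2 \cdot 46 \left(-64 + 46\right) = 4089 + 2 \cdot 46 \left(-18\right) = 4089 - 1656 = 2433$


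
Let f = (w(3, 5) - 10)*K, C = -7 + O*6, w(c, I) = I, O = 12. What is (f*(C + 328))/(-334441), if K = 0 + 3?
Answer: 5895/334441 ≈ 0.017626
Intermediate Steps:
K = 3
C = 65 (C = -7 + 12*6 = -7 + 72 = 65)
f = -15 (f = (5 - 10)*3 = -5*3 = -15)
(f*(C + 328))/(-334441) = -15*(65 + 328)/(-334441) = -15*393*(-1/334441) = -5895*(-1/334441) = 5895/334441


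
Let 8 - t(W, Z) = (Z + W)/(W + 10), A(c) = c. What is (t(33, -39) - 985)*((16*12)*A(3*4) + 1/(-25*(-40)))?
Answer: -19355912401/8600 ≈ -2.2507e+6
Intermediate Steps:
t(W, Z) = 8 - (W + Z)/(10 + W) (t(W, Z) = 8 - (Z + W)/(W + 10) = 8 - (W + Z)/(10 + W))
(t(33, -39) - 985)*((16*12)*A(3*4) + 1/(-25*(-40))) = ((80 - 1*(-39) + 7*33)/(10 + 33) - 985)*((16*12)*(3*4) + 1/(-25*(-40))) = ((80 + 39 + 231)/43 - 985)*(192*12 + 1/1000) = ((1/43)*350 - 985)*(2304 + 1/1000) = (350/43 - 985)*(2304001/1000) = -42005/43*2304001/1000 = -19355912401/8600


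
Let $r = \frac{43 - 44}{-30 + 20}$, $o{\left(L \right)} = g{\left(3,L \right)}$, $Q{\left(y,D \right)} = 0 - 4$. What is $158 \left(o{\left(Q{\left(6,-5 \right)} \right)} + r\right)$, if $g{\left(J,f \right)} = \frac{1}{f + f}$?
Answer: $- \frac{79}{20} \approx -3.95$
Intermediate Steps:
$Q{\left(y,D \right)} = -4$
$g{\left(J,f \right)} = \frac{1}{2 f}$
$o{\left(L \right)} = \frac{1}{2 L}$
$r = \frac{1}{10}$ ($r = - \frac{1}{-10} = \left(-1\right) \left(- \frac{1}{10}\right) = \frac{1}{10} \approx 0.1$)
$158 \left(o{\left(Q{\left(6,-5 \right)} \right)} + r\right) = 158 \left(\frac{1}{2 \left(-4\right)} + \frac{1}{10}\right) = 158 \left(\frac{1}{2} \left(- \frac{1}{4}\right) + \frac{1}{10}\right) = 158 \left(- \frac{1}{8} + \frac{1}{10}\right) = 158 \left(- \frac{1}{40}\right) = - \frac{79}{20}$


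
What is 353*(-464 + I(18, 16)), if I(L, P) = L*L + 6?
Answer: -47302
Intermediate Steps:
I(L, P) = 6 + L² (I(L, P) = L² + 6 = 6 + L²)
353*(-464 + I(18, 16)) = 353*(-464 + (6 + 18²)) = 353*(-464 + (6 + 324)) = 353*(-464 + 330) = 353*(-134) = -47302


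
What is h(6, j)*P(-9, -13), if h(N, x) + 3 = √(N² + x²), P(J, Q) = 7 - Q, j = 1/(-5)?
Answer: -60 + 4*√901 ≈ 60.067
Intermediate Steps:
j = -⅕ ≈ -0.20000
h(N, x) = -3 + √(N² + x²)
h(6, j)*P(-9, -13) = (-3 + √(6² + (-⅕)²))*(7 - 1*(-13)) = (-3 + √(36 + 1/25))*(7 + 13) = (-3 + √(901/25))*20 = (-3 + √901/5)*20 = -60 + 4*√901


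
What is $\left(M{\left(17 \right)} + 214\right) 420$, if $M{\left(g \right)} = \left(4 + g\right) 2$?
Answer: $107520$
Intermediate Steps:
$M{\left(g \right)} = 8 + 2 g$
$\left(M{\left(17 \right)} + 214\right) 420 = \left(\left(8 + 2 \cdot 17\right) + 214\right) 420 = \left(\left(8 + 34\right) + 214\right) 420 = \left(42 + 214\right) 420 = 256 \cdot 420 = 107520$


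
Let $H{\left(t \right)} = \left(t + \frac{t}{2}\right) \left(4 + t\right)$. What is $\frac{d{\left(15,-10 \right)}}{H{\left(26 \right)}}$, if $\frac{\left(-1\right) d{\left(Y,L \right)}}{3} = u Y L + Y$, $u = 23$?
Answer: $\frac{229}{26} \approx 8.8077$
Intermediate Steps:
$d{\left(Y,L \right)} = - 3 Y - 69 L Y$ ($d{\left(Y,L \right)} = - 3 \left(23 Y L + Y\right) = - 3 \left(23 L Y + Y\right) = - 3 \left(Y + 23 L Y\right) = - 3 Y - 69 L Y$)
$H{\left(t \right)} = \frac{3 t \left(4 + t\right)}{2}$ ($H{\left(t \right)} = \left(t + t \frac{1}{2}\right) \left(4 + t\right) = \left(t + \frac{t}{2}\right) \left(4 + t\right) = \frac{3 t}{2} \left(4 + t\right) = \frac{3 t \left(4 + t\right)}{2}$)
$\frac{d{\left(15,-10 \right)}}{H{\left(26 \right)}} = \frac{\left(-3\right) 15 \left(1 + 23 \left(-10\right)\right)}{\frac{3}{2} \cdot 26 \left(4 + 26\right)} = \frac{\left(-3\right) 15 \left(1 - 230\right)}{\frac{3}{2} \cdot 26 \cdot 30} = \frac{\left(-3\right) 15 \left(-229\right)}{1170} = 10305 \cdot \frac{1}{1170} = \frac{229}{26}$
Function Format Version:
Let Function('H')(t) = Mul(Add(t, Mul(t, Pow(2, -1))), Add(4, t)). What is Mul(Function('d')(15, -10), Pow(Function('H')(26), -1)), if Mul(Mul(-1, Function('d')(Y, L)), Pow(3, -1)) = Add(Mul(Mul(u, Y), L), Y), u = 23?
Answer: Rational(229, 26) ≈ 8.8077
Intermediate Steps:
Function('d')(Y, L) = Add(Mul(-3, Y), Mul(-69, L, Y)) (Function('d')(Y, L) = Mul(-3, Add(Mul(Mul(23, Y), L), Y)) = Mul(-3, Add(Mul(23, L, Y), Y)) = Mul(-3, Add(Y, Mul(23, L, Y))) = Add(Mul(-3, Y), Mul(-69, L, Y)))
Function('H')(t) = Mul(Rational(3, 2), t, Add(4, t)) (Function('H')(t) = Mul(Add(t, Mul(t, Rational(1, 2))), Add(4, t)) = Mul(Add(t, Mul(Rational(1, 2), t)), Add(4, t)) = Mul(Mul(Rational(3, 2), t), Add(4, t)) = Mul(Rational(3, 2), t, Add(4, t)))
Mul(Function('d')(15, -10), Pow(Function('H')(26), -1)) = Mul(Mul(-3, 15, Add(1, Mul(23, -10))), Pow(Mul(Rational(3, 2), 26, Add(4, 26)), -1)) = Mul(Mul(-3, 15, Add(1, -230)), Pow(Mul(Rational(3, 2), 26, 30), -1)) = Mul(Mul(-3, 15, -229), Pow(1170, -1)) = Mul(10305, Rational(1, 1170)) = Rational(229, 26)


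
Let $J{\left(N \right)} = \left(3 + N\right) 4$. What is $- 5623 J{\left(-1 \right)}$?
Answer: $-44984$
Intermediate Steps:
$J{\left(N \right)} = 12 + 4 N$
$- 5623 J{\left(-1 \right)} = - 5623 \left(12 + 4 \left(-1\right)\right) = - 5623 \left(12 - 4\right) = \left(-5623\right) 8 = -44984$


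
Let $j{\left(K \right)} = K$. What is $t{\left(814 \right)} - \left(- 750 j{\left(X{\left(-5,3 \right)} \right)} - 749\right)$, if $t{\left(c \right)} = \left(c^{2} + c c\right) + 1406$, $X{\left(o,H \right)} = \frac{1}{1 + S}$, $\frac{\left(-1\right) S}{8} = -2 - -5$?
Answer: $\frac{30528231}{23} \approx 1.3273 \cdot 10^{6}$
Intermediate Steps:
$S = -24$ ($S = - 8 \left(-2 - -5\right) = - 8 \left(-2 + 5\right) = \left(-8\right) 3 = -24$)
$X{\left(o,H \right)} = - \frac{1}{23}$ ($X{\left(o,H \right)} = \frac{1}{1 - 24} = \frac{1}{-23} = - \frac{1}{23}$)
$t{\left(c \right)} = 1406 + 2 c^{2}$ ($t{\left(c \right)} = \left(c^{2} + c^{2}\right) + 1406 = 2 c^{2} + 1406 = 1406 + 2 c^{2}$)
$t{\left(814 \right)} - \left(- 750 j{\left(X{\left(-5,3 \right)} \right)} - 749\right) = \left(1406 + 2 \cdot 814^{2}\right) - \left(\left(-750\right) \left(- \frac{1}{23}\right) - 749\right) = \left(1406 + 2 \cdot 662596\right) - \left(\frac{750}{23} - 749\right) = \left(1406 + 1325192\right) - - \frac{16477}{23} = 1326598 + \frac{16477}{23} = \frac{30528231}{23}$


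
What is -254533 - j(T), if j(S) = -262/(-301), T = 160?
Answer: -76614695/301 ≈ -2.5453e+5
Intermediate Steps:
j(S) = 262/301 (j(S) = -262*(-1/301) = 262/301)
-254533 - j(T) = -254533 - 1*262/301 = -254533 - 262/301 = -76614695/301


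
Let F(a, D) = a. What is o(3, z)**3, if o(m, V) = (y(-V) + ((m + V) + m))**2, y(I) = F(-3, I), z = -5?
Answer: 64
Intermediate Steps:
y(I) = -3
o(m, V) = (-3 + V + 2*m)**2 (o(m, V) = (-3 + ((m + V) + m))**2 = (-3 + ((V + m) + m))**2 = (-3 + (V + 2*m))**2 = (-3 + V + 2*m)**2)
o(3, z)**3 = ((-3 - 5 + 2*3)**2)**3 = ((-3 - 5 + 6)**2)**3 = ((-2)**2)**3 = 4**3 = 64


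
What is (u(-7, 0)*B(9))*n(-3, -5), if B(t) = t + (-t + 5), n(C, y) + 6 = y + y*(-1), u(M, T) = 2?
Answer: -60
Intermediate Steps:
n(C, y) = -6 (n(C, y) = -6 + (y + y*(-1)) = -6 + (y - y) = -6 + 0 = -6)
B(t) = 5 (B(t) = t + (5 - t) = 5)
(u(-7, 0)*B(9))*n(-3, -5) = (2*5)*(-6) = 10*(-6) = -60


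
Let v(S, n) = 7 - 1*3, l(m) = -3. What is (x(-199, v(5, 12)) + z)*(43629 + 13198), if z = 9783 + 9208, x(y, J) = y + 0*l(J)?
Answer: 1067892984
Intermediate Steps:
v(S, n) = 4 (v(S, n) = 7 - 3 = 4)
x(y, J) = y (x(y, J) = y + 0*(-3) = y + 0 = y)
z = 18991
(x(-199, v(5, 12)) + z)*(43629 + 13198) = (-199 + 18991)*(43629 + 13198) = 18792*56827 = 1067892984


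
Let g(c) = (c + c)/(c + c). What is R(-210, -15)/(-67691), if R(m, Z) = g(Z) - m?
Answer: -211/67691 ≈ -0.0031171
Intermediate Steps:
g(c) = 1 (g(c) = (2*c)/((2*c)) = (2*c)*(1/(2*c)) = 1)
R(m, Z) = 1 - m
R(-210, -15)/(-67691) = (1 - 1*(-210))/(-67691) = (1 + 210)*(-1/67691) = 211*(-1/67691) = -211/67691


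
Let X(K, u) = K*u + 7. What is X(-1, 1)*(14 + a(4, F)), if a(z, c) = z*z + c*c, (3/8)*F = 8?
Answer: 8732/3 ≈ 2910.7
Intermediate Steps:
X(K, u) = 7 + K*u
F = 64/3 (F = (8/3)*8 = 64/3 ≈ 21.333)
a(z, c) = c**2 + z**2 (a(z, c) = z**2 + c**2 = c**2 + z**2)
X(-1, 1)*(14 + a(4, F)) = (7 - 1*1)*(14 + ((64/3)**2 + 4**2)) = (7 - 1)*(14 + (4096/9 + 16)) = 6*(14 + 4240/9) = 6*(4366/9) = 8732/3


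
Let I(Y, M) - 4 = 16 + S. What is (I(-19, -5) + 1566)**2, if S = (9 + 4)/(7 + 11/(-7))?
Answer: 3643208881/1444 ≈ 2.5230e+6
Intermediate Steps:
S = 91/38 (S = 13/(7 + 11*(-1/7)) = 13/(7 - 11/7) = 13/(38/7) = 13*(7/38) = 91/38 ≈ 2.3947)
I(Y, M) = 851/38 (I(Y, M) = 4 + (16 + 91/38) = 4 + 699/38 = 851/38)
(I(-19, -5) + 1566)**2 = (851/38 + 1566)**2 = (60359/38)**2 = 3643208881/1444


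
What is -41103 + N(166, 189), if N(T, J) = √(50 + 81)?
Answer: -41103 + √131 ≈ -41092.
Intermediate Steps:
N(T, J) = √131
-41103 + N(166, 189) = -41103 + √131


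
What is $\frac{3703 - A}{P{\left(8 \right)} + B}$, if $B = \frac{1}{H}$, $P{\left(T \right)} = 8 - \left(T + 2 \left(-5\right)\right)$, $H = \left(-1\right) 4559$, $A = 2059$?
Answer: $\frac{7494996}{45589} \approx 164.4$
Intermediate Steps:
$H = -4559$
$P{\left(T \right)} = 18 - T$ ($P{\left(T \right)} = 8 - \left(T - 10\right) = 8 - \left(-10 + T\right) = 18 - T$)
$B = - \frac{1}{4559}$ ($B = \frac{1}{-4559} = - \frac{1}{4559} \approx -0.00021935$)
$\frac{3703 - A}{P{\left(8 \right)} + B} = \frac{3703 - 2059}{\left(18 - 8\right) - \frac{1}{4559}} = \frac{1644}{10 - \frac{1}{4559}} = \frac{1644}{\frac{45589}{4559}} = 1644 \cdot \frac{4559}{45589} = \frac{7494996}{45589}$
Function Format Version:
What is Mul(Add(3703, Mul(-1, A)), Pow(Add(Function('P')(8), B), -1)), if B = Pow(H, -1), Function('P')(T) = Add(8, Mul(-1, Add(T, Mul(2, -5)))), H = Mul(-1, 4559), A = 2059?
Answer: Rational(7494996, 45589) ≈ 164.40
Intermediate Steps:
H = -4559
Function('P')(T) = Add(18, Mul(-1, T)) (Function('P')(T) = Add(8, Mul(-1, Add(T, -10))) = Add(8, Mul(-1, Add(-10, T))) = Add(8, Add(10, Mul(-1, T))) = Add(18, Mul(-1, T)))
B = Rational(-1, 4559) (B = Pow(-4559, -1) = Rational(-1, 4559) ≈ -0.00021935)
Mul(Add(3703, Mul(-1, A)), Pow(Add(Function('P')(8), B), -1)) = Mul(Add(3703, Mul(-1, 2059)), Pow(Add(Add(18, Mul(-1, 8)), Rational(-1, 4559)), -1)) = Mul(Add(3703, -2059), Pow(Add(Add(18, -8), Rational(-1, 4559)), -1)) = Mul(1644, Pow(Add(10, Rational(-1, 4559)), -1)) = Mul(1644, Pow(Rational(45589, 4559), -1)) = Mul(1644, Rational(4559, 45589)) = Rational(7494996, 45589)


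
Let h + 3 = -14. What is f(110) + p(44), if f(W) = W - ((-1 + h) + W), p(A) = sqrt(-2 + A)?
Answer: 18 + sqrt(42) ≈ 24.481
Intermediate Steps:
h = -17 (h = -3 - 14 = -17)
f(W) = 18 (f(W) = W - ((-1 - 17) + W) = W - (-18 + W) = W + (18 - W) = 18)
f(110) + p(44) = 18 + sqrt(-2 + 44) = 18 + sqrt(42)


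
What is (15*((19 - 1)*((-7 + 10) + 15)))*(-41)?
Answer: -199260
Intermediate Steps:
(15*((19 - 1)*((-7 + 10) + 15)))*(-41) = (15*(18*(3 + 15)))*(-41) = (15*(18*18))*(-41) = (15*324)*(-41) = 4860*(-41) = -199260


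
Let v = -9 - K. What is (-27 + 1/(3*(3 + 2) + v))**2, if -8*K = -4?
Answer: 87025/121 ≈ 719.21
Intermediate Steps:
K = 1/2 (K = -1/8*(-4) = 1/2 ≈ 0.50000)
v = -19/2 (v = -9 - 1*1/2 = -9 - 1/2 = -19/2 ≈ -9.5000)
(-27 + 1/(3*(3 + 2) + v))**2 = (-27 + 1/(3*(3 + 2) - 19/2))**2 = (-27 + 1/(3*5 - 19/2))**2 = (-27 + 1/(15 - 19/2))**2 = (-27 + 1/(11/2))**2 = (-27 + 2/11)**2 = (-295/11)**2 = 87025/121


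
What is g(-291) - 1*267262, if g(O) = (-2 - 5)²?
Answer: -267213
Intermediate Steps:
g(O) = 49 (g(O) = (-7)² = 49)
g(-291) - 1*267262 = 49 - 1*267262 = 49 - 267262 = -267213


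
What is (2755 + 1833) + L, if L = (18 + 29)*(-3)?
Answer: 4447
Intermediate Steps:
L = -141 (L = 47*(-3) = -141)
(2755 + 1833) + L = (2755 + 1833) - 141 = 4588 - 141 = 4447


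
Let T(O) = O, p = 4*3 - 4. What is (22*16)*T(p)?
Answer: 2816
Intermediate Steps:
p = 8 (p = 12 - 4 = 8)
(22*16)*T(p) = (22*16)*8 = 352*8 = 2816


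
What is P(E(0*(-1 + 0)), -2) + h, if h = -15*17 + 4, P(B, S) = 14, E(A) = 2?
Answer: -237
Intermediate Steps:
h = -251 (h = -255 + 4 = -251)
P(E(0*(-1 + 0)), -2) + h = 14 - 251 = -237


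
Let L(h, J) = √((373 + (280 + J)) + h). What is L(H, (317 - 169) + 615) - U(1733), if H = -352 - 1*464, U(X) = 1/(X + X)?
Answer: -1/3466 + 10*√6 ≈ 24.495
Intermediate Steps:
U(X) = 1/(2*X)
H = -816 (H = -352 - 464 = -816)
L(h, J) = √(653 + J + h) (L(h, J) = √((653 + J) + h) = √(653 + J + h))
L(H, (317 - 169) + 615) - U(1733) = √(653 + ((317 - 169) + 615) - 816) - 1/(2*1733) = √(653 + (148 + 615) - 816) - 1/(2*1733) = √(653 + 763 - 816) - 1*1/3466 = √600 - 1/3466 = 10*√6 - 1/3466 = -1/3466 + 10*√6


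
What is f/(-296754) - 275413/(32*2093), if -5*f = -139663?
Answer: -209001808049/49688489760 ≈ -4.2062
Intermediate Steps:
f = 139663/5 (f = -⅕*(-139663) = 139663/5 ≈ 27933.)
f/(-296754) - 275413/(32*2093) = (139663/5)/(-296754) - 275413/(32*2093) = (139663/5)*(-1/296754) - 275413/66976 = -139663/1483770 - 275413*1/66976 = -139663/1483770 - 275413/66976 = -209001808049/49688489760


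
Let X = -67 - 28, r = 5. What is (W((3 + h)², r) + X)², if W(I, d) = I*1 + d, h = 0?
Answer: 6561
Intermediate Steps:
X = -95
W(I, d) = I + d
(W((3 + h)², r) + X)² = (((3 + 0)² + 5) - 95)² = ((3² + 5) - 95)² = ((9 + 5) - 95)² = (14 - 95)² = (-81)² = 6561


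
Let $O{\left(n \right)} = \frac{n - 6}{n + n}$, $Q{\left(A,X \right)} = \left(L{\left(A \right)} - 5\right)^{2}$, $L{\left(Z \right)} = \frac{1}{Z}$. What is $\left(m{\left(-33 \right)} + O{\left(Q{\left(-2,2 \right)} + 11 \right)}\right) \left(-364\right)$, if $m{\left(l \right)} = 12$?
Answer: $- \frac{248794}{55} \approx -4523.5$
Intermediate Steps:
$Q{\left(A,X \right)} = \left(-5 + \frac{1}{A}\right)^{2}$ ($Q{\left(A,X \right)} = \left(\frac{1}{A} - 5\right)^{2} = \left(-5 + \frac{1}{A}\right)^{2}$)
$O{\left(n \right)} = \frac{-6 + n}{2 n}$
$\left(m{\left(-33 \right)} + O{\left(Q{\left(-2,2 \right)} + 11 \right)}\right) \left(-364\right) = \left(12 + \frac{-6 + \left(\frac{\left(-1 + 5 \left(-2\right)\right)^{2}}{4} + 11\right)}{2 \left(\frac{\left(-1 + 5 \left(-2\right)\right)^{2}}{4} + 11\right)}\right) \left(-364\right) = \left(12 + \frac{-6 + \left(\frac{\left(-1 - 10\right)^{2}}{4} + 11\right)}{2 \left(\frac{\left(-1 - 10\right)^{2}}{4} + 11\right)}\right) \left(-364\right) = \left(12 + \frac{-6 + \left(\frac{\left(-11\right)^{2}}{4} + 11\right)}{2 \left(\frac{\left(-11\right)^{2}}{4} + 11\right)}\right) \left(-364\right) = \left(12 + \frac{-6 + \left(\frac{1}{4} \cdot 121 + 11\right)}{2 \left(\frac{1}{4} \cdot 121 + 11\right)}\right) \left(-364\right) = \left(12 + \frac{-6 + \left(\frac{121}{4} + 11\right)}{2 \left(\frac{121}{4} + 11\right)}\right) \left(-364\right) = \left(12 + \frac{-6 + \frac{165}{4}}{2 \cdot \frac{165}{4}}\right) \left(-364\right) = \left(12 + \frac{1}{2} \cdot \frac{4}{165} \cdot \frac{141}{4}\right) \left(-364\right) = \left(12 + \frac{47}{110}\right) \left(-364\right) = \frac{1367}{110} \left(-364\right) = - \frac{248794}{55}$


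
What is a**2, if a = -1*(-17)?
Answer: 289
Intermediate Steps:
a = 17
a**2 = 17**2 = 289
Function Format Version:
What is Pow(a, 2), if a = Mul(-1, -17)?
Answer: 289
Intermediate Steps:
a = 17
Pow(a, 2) = Pow(17, 2) = 289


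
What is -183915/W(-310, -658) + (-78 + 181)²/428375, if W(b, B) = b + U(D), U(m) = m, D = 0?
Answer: 15757575383/26559250 ≈ 593.30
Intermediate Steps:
W(b, B) = b (W(b, B) = b + 0 = b)
-183915/W(-310, -658) + (-78 + 181)²/428375 = -183915/(-310) + (-78 + 181)²/428375 = -183915*(-1/310) + 103²*(1/428375) = 36783/62 + 10609*(1/428375) = 36783/62 + 10609/428375 = 15757575383/26559250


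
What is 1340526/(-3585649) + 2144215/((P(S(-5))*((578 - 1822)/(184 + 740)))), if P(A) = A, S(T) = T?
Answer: 355203772615131/1115136839 ≈ 3.1853e+5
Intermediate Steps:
1340526/(-3585649) + 2144215/((P(S(-5))*((578 - 1822)/(184 + 740)))) = 1340526/(-3585649) + 2144215/((-5*(578 - 1822)/(184 + 740))) = 1340526*(-1/3585649) + 2144215/((-(-6220)/924)) = -1340526/3585649 + 2144215/((-(-6220)/924)) = -1340526/3585649 + 2144215/((-5*(-311/231))) = -1340526/3585649 + 2144215/(1555/231) = -1340526/3585649 + 2144215*(231/1555) = -1340526/3585649 + 99062733/311 = 355203772615131/1115136839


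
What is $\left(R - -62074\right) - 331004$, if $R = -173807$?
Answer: $-442737$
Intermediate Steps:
$\left(R - -62074\right) - 331004 = \left(-173807 - -62074\right) - 331004 = \left(-173807 + 62074\right) - 331004 = -111733 - 331004 = -442737$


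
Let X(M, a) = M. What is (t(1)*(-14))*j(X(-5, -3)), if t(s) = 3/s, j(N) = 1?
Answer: -42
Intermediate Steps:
(t(1)*(-14))*j(X(-5, -3)) = ((3/1)*(-14))*1 = ((3*1)*(-14))*1 = (3*(-14))*1 = -42*1 = -42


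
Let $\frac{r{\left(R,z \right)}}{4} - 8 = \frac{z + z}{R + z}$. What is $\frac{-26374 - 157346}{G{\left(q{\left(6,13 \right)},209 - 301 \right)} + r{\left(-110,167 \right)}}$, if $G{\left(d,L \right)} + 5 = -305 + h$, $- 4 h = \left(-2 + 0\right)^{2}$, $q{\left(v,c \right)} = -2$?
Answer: $\frac{10472040}{14567} \approx 718.89$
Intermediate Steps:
$r{\left(R,z \right)} = 32 + \frac{8 z}{R + z}$ ($r{\left(R,z \right)} = 32 + 4 \frac{z + z}{R + z} = 32 + 4 \frac{2 z}{R + z} = 32 + \frac{8 z}{R + z}$)
$h = -1$ ($h = - \frac{\left(-2 + 0\right)^{2}}{4} = - \frac{\left(-2\right)^{2}}{4} = \left(- \frac{1}{4}\right) 4 = -1$)
$G{\left(d,L \right)} = -311$ ($G{\left(d,L \right)} = -5 - 306 = -311$)
$\frac{-26374 - 157346}{G{\left(q{\left(6,13 \right)},209 - 301 \right)} + r{\left(-110,167 \right)}} = \frac{-26374 - 157346}{-311 + \frac{8 \left(4 \left(-110\right) + 5 \cdot 167\right)}{-110 + 167}} = - \frac{183720}{-311 + \frac{8 \left(-440 + 835\right)}{57}} = - \frac{183720}{-311 + 8 \cdot \frac{1}{57} \cdot 395} = - \frac{183720}{-311 + \frac{3160}{57}} = - \frac{183720}{- \frac{14567}{57}} = \left(-183720\right) \left(- \frac{57}{14567}\right) = \frac{10472040}{14567}$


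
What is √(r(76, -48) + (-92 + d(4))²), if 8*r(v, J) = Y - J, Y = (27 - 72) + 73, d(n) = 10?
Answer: 67*√6/2 ≈ 82.058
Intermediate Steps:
Y = 28 (Y = -45 + 73 = 28)
r(v, J) = 7/2 - J/8 (r(v, J) = (28 - J)/8 = 7/2 - J/8)
√(r(76, -48) + (-92 + d(4))²) = √((7/2 - ⅛*(-48)) + (-92 + 10)²) = √((7/2 + 6) + (-82)²) = √(19/2 + 6724) = √(13467/2) = 67*√6/2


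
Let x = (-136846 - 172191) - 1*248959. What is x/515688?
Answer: -139499/128922 ≈ -1.0820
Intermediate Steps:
x = -557996 (x = -309037 - 248959 = -557996)
x/515688 = -557996/515688 = -557996*1/515688 = -139499/128922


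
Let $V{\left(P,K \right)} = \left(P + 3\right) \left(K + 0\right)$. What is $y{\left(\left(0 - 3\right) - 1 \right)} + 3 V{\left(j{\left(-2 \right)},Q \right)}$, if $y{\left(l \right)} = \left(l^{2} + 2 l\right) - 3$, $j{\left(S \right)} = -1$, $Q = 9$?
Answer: $59$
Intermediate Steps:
$V{\left(P,K \right)} = K \left(3 + P\right)$ ($V{\left(P,K \right)} = \left(3 + P\right) K = K \left(3 + P\right)$)
$y{\left(l \right)} = -3 + l^{2} + 2 l$
$y{\left(\left(0 - 3\right) - 1 \right)} + 3 V{\left(j{\left(-2 \right)},Q \right)} = \left(-3 + \left(\left(0 - 3\right) - 1\right)^{2} + 2 \left(\left(0 - 3\right) - 1\right)\right) + 3 \cdot 9 \left(3 - 1\right) = \left(-3 + \left(-3 - 1\right)^{2} + 2 \left(-3 - 1\right)\right) + 3 \cdot 9 \cdot 2 = \left(-3 + \left(-4\right)^{2} + 2 \left(-4\right)\right) + 3 \cdot 18 = \left(-3 + 16 - 8\right) + 54 = 5 + 54 = 59$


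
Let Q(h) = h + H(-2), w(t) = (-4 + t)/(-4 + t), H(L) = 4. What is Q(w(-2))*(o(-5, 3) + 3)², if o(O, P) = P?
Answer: 180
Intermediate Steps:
w(t) = 1
Q(h) = 4 + h (Q(h) = h + 4 = 4 + h)
Q(w(-2))*(o(-5, 3) + 3)² = (4 + 1)*(3 + 3)² = 5*6² = 5*36 = 180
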